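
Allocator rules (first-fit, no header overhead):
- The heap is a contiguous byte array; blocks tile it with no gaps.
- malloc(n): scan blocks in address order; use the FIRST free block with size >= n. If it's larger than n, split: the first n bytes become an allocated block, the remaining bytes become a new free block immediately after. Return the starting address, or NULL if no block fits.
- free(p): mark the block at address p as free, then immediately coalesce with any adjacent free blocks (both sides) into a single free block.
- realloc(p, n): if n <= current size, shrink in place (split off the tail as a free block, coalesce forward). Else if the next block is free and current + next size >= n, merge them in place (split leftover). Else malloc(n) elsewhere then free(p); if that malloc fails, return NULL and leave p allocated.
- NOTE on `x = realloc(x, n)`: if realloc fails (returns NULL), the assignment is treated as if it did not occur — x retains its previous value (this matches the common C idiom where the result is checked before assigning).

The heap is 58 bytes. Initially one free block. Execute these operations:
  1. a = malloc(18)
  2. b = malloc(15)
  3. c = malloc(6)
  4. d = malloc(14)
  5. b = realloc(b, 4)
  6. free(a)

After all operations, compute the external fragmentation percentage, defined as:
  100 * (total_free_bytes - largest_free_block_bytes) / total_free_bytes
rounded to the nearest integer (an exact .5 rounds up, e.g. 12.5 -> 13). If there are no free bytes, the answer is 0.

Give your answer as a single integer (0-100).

Answer: 47

Derivation:
Op 1: a = malloc(18) -> a = 0; heap: [0-17 ALLOC][18-57 FREE]
Op 2: b = malloc(15) -> b = 18; heap: [0-17 ALLOC][18-32 ALLOC][33-57 FREE]
Op 3: c = malloc(6) -> c = 33; heap: [0-17 ALLOC][18-32 ALLOC][33-38 ALLOC][39-57 FREE]
Op 4: d = malloc(14) -> d = 39; heap: [0-17 ALLOC][18-32 ALLOC][33-38 ALLOC][39-52 ALLOC][53-57 FREE]
Op 5: b = realloc(b, 4) -> b = 18; heap: [0-17 ALLOC][18-21 ALLOC][22-32 FREE][33-38 ALLOC][39-52 ALLOC][53-57 FREE]
Op 6: free(a) -> (freed a); heap: [0-17 FREE][18-21 ALLOC][22-32 FREE][33-38 ALLOC][39-52 ALLOC][53-57 FREE]
Free blocks: [18 11 5] total_free=34 largest=18 -> 100*(34-18)/34 = 1600/34 ≈ 47.059 -> rounds to 47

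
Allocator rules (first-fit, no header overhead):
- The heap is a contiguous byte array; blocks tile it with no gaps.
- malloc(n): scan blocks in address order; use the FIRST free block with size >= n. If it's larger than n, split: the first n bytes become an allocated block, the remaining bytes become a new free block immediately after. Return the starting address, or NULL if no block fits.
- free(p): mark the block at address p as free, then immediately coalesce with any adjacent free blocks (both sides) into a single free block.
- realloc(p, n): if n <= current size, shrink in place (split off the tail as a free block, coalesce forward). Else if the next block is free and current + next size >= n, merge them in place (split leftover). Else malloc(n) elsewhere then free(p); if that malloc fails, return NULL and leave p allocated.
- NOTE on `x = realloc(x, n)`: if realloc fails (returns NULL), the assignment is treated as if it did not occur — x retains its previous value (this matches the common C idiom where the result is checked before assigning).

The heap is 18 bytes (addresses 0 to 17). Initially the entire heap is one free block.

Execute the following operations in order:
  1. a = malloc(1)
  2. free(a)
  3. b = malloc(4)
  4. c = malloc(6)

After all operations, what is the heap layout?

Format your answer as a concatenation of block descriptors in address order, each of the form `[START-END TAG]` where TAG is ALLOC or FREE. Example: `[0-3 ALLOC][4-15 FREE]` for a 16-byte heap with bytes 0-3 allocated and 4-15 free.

Op 1: a = malloc(1) -> a = 0; heap: [0-0 ALLOC][1-17 FREE]
Op 2: free(a) -> (freed a); heap: [0-17 FREE]
Op 3: b = malloc(4) -> b = 0; heap: [0-3 ALLOC][4-17 FREE]
Op 4: c = malloc(6) -> c = 4; heap: [0-3 ALLOC][4-9 ALLOC][10-17 FREE]

Answer: [0-3 ALLOC][4-9 ALLOC][10-17 FREE]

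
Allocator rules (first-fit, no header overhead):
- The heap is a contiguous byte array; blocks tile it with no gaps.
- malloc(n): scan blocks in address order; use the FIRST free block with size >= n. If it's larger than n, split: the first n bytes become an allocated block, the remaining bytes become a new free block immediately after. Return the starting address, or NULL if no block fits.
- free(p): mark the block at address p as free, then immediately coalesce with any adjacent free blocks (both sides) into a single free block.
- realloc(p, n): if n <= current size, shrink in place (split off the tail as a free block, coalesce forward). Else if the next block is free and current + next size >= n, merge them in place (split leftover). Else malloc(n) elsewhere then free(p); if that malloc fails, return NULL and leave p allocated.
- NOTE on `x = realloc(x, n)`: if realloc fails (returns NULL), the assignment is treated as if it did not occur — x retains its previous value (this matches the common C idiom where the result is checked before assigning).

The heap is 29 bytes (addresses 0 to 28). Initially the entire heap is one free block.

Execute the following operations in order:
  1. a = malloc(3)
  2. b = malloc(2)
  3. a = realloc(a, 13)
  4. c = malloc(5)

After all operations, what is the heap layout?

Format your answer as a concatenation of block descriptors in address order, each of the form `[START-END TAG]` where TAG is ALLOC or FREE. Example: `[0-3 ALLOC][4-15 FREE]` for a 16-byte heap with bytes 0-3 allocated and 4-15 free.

Op 1: a = malloc(3) -> a = 0; heap: [0-2 ALLOC][3-28 FREE]
Op 2: b = malloc(2) -> b = 3; heap: [0-2 ALLOC][3-4 ALLOC][5-28 FREE]
Op 3: a = realloc(a, 13) -> a = 5; heap: [0-2 FREE][3-4 ALLOC][5-17 ALLOC][18-28 FREE]
Op 4: c = malloc(5) -> c = 18; heap: [0-2 FREE][3-4 ALLOC][5-17 ALLOC][18-22 ALLOC][23-28 FREE]

Answer: [0-2 FREE][3-4 ALLOC][5-17 ALLOC][18-22 ALLOC][23-28 FREE]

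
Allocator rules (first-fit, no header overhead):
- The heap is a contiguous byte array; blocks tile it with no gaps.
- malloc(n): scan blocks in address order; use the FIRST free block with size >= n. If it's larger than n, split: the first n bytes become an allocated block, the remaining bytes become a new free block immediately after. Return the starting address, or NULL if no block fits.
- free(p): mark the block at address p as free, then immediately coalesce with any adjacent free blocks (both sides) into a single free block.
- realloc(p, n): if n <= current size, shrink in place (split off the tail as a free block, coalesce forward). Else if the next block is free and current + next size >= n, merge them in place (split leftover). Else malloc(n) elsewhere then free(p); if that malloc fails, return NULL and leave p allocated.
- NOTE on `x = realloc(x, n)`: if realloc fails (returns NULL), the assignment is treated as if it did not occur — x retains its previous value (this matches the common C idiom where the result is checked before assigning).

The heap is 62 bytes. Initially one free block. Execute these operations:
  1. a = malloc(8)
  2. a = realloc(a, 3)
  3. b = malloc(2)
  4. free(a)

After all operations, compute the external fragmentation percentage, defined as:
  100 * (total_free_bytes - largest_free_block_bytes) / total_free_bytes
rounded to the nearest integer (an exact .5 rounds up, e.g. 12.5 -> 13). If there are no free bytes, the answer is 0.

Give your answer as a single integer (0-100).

Op 1: a = malloc(8) -> a = 0; heap: [0-7 ALLOC][8-61 FREE]
Op 2: a = realloc(a, 3) -> a = 0; heap: [0-2 ALLOC][3-61 FREE]
Op 3: b = malloc(2) -> b = 3; heap: [0-2 ALLOC][3-4 ALLOC][5-61 FREE]
Op 4: free(a) -> (freed a); heap: [0-2 FREE][3-4 ALLOC][5-61 FREE]
Free blocks: [3 57] total_free=60 largest=57 -> 100*(60-57)/60 = 300/60 = 5

Answer: 5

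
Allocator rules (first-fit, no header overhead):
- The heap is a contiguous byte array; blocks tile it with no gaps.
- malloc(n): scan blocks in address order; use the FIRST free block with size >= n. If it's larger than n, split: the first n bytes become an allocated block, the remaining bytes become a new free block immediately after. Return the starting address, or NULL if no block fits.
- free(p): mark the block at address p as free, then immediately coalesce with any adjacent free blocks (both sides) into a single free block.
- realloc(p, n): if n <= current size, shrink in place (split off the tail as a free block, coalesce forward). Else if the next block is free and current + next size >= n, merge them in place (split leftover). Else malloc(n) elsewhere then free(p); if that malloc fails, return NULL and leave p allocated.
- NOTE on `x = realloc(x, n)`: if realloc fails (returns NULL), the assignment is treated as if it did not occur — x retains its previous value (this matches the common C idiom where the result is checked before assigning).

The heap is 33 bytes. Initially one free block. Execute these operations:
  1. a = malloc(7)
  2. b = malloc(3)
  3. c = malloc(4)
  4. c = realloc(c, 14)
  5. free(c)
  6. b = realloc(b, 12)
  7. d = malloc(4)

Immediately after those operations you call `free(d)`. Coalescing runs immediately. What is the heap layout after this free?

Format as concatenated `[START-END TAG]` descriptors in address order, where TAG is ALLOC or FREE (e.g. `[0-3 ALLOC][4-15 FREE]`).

Op 1: a = malloc(7) -> a = 0; heap: [0-6 ALLOC][7-32 FREE]
Op 2: b = malloc(3) -> b = 7; heap: [0-6 ALLOC][7-9 ALLOC][10-32 FREE]
Op 3: c = malloc(4) -> c = 10; heap: [0-6 ALLOC][7-9 ALLOC][10-13 ALLOC][14-32 FREE]
Op 4: c = realloc(c, 14) -> c = 10; heap: [0-6 ALLOC][7-9 ALLOC][10-23 ALLOC][24-32 FREE]
Op 5: free(c) -> (freed c); heap: [0-6 ALLOC][7-9 ALLOC][10-32 FREE]
Op 6: b = realloc(b, 12) -> b = 7; heap: [0-6 ALLOC][7-18 ALLOC][19-32 FREE]
Op 7: d = malloc(4) -> d = 19; heap: [0-6 ALLOC][7-18 ALLOC][19-22 ALLOC][23-32 FREE]
free(d): d = 19 -> block [19-22 ALLOC]; mark free, coalesce with adjacent free neighbors -> [0-6 ALLOC][7-18 ALLOC][19-32 FREE]

Answer: [0-6 ALLOC][7-18 ALLOC][19-32 FREE]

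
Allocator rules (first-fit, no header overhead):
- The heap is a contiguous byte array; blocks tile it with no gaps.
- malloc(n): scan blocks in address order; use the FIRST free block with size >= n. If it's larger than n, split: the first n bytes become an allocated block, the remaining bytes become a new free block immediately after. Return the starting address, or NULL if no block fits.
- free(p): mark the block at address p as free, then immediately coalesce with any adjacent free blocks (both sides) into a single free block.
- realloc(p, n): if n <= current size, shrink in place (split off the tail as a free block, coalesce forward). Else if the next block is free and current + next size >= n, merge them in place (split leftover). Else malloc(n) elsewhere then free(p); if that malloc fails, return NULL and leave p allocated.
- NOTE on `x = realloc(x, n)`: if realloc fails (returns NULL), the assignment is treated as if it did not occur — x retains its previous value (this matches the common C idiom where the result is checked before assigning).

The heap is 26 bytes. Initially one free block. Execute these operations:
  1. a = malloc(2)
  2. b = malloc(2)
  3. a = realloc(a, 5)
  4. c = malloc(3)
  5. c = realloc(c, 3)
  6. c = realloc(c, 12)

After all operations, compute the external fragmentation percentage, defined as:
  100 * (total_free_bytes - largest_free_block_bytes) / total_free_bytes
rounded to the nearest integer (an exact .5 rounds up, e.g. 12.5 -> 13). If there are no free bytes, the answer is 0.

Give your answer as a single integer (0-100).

Op 1: a = malloc(2) -> a = 0; heap: [0-1 ALLOC][2-25 FREE]
Op 2: b = malloc(2) -> b = 2; heap: [0-1 ALLOC][2-3 ALLOC][4-25 FREE]
Op 3: a = realloc(a, 5) -> a = 4; heap: [0-1 FREE][2-3 ALLOC][4-8 ALLOC][9-25 FREE]
Op 4: c = malloc(3) -> c = 9; heap: [0-1 FREE][2-3 ALLOC][4-8 ALLOC][9-11 ALLOC][12-25 FREE]
Op 5: c = realloc(c, 3) -> c = 9; heap: [0-1 FREE][2-3 ALLOC][4-8 ALLOC][9-11 ALLOC][12-25 FREE]
Op 6: c = realloc(c, 12) -> c = 9; heap: [0-1 FREE][2-3 ALLOC][4-8 ALLOC][9-20 ALLOC][21-25 FREE]
Free blocks: [2 5] total_free=7 largest=5 -> 100*(7-5)/7 = 200/7 ≈ 28.571 -> rounds to 29

Answer: 29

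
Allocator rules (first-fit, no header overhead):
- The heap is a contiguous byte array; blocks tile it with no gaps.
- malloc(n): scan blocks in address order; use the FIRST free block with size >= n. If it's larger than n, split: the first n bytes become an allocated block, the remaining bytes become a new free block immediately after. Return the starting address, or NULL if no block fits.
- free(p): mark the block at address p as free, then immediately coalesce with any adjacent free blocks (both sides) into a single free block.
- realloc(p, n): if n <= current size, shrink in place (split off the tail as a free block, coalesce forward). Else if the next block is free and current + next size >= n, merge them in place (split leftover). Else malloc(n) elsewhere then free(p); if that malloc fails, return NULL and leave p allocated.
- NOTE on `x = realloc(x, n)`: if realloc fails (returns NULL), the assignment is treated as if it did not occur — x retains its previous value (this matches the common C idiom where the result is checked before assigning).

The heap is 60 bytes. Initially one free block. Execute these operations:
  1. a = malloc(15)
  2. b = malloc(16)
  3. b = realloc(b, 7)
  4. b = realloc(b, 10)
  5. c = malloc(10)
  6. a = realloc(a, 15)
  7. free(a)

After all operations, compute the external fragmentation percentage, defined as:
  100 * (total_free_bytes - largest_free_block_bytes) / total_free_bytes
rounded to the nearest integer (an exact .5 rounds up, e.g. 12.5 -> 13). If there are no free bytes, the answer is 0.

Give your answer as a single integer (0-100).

Answer: 38

Derivation:
Op 1: a = malloc(15) -> a = 0; heap: [0-14 ALLOC][15-59 FREE]
Op 2: b = malloc(16) -> b = 15; heap: [0-14 ALLOC][15-30 ALLOC][31-59 FREE]
Op 3: b = realloc(b, 7) -> b = 15; heap: [0-14 ALLOC][15-21 ALLOC][22-59 FREE]
Op 4: b = realloc(b, 10) -> b = 15; heap: [0-14 ALLOC][15-24 ALLOC][25-59 FREE]
Op 5: c = malloc(10) -> c = 25; heap: [0-14 ALLOC][15-24 ALLOC][25-34 ALLOC][35-59 FREE]
Op 6: a = realloc(a, 15) -> a = 0; heap: [0-14 ALLOC][15-24 ALLOC][25-34 ALLOC][35-59 FREE]
Op 7: free(a) -> (freed a); heap: [0-14 FREE][15-24 ALLOC][25-34 ALLOC][35-59 FREE]
Free blocks: [15 25] total_free=40 largest=25 -> 100*(40-25)/40 = 1500/40 = 37.5 -> rounds to 38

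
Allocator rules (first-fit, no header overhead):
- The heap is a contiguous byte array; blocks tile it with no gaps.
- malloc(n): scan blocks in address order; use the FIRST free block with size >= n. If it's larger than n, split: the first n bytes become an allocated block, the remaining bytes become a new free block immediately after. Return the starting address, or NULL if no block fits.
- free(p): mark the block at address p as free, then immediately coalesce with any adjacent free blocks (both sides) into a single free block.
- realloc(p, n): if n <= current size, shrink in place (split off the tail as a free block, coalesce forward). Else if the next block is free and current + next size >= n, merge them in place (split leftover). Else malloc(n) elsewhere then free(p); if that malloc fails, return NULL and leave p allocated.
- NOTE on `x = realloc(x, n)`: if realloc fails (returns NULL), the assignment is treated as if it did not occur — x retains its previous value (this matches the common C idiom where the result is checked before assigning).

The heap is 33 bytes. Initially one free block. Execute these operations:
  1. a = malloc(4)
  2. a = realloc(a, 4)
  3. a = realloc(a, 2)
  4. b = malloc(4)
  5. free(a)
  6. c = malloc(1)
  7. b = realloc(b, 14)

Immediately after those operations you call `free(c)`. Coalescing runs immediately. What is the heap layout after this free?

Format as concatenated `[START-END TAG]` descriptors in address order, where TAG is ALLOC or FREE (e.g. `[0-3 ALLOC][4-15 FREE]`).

Op 1: a = malloc(4) -> a = 0; heap: [0-3 ALLOC][4-32 FREE]
Op 2: a = realloc(a, 4) -> a = 0; heap: [0-3 ALLOC][4-32 FREE]
Op 3: a = realloc(a, 2) -> a = 0; heap: [0-1 ALLOC][2-32 FREE]
Op 4: b = malloc(4) -> b = 2; heap: [0-1 ALLOC][2-5 ALLOC][6-32 FREE]
Op 5: free(a) -> (freed a); heap: [0-1 FREE][2-5 ALLOC][6-32 FREE]
Op 6: c = malloc(1) -> c = 0; heap: [0-0 ALLOC][1-1 FREE][2-5 ALLOC][6-32 FREE]
Op 7: b = realloc(b, 14) -> b = 2; heap: [0-0 ALLOC][1-1 FREE][2-15 ALLOC][16-32 FREE]
free(c): c = 0 -> block [0-0 ALLOC]; mark free, coalesce with adjacent free neighbors -> [0-1 FREE][2-15 ALLOC][16-32 FREE]

Answer: [0-1 FREE][2-15 ALLOC][16-32 FREE]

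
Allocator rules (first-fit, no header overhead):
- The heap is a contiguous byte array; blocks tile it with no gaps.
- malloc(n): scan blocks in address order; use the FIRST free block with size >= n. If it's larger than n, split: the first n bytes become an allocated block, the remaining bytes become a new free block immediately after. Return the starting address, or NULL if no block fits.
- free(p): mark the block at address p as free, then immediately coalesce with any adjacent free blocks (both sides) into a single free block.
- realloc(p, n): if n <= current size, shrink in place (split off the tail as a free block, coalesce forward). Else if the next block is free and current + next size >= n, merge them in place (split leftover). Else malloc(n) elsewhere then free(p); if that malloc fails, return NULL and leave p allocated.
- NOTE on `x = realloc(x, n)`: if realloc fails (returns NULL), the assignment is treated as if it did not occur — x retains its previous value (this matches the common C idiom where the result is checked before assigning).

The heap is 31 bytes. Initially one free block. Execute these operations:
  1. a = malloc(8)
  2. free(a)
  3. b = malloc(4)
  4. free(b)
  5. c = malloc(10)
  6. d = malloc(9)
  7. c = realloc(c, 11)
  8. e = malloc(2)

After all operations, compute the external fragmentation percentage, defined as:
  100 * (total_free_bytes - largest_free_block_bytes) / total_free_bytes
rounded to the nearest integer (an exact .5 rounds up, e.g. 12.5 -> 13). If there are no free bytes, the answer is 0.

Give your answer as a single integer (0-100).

Answer: 11

Derivation:
Op 1: a = malloc(8) -> a = 0; heap: [0-7 ALLOC][8-30 FREE]
Op 2: free(a) -> (freed a); heap: [0-30 FREE]
Op 3: b = malloc(4) -> b = 0; heap: [0-3 ALLOC][4-30 FREE]
Op 4: free(b) -> (freed b); heap: [0-30 FREE]
Op 5: c = malloc(10) -> c = 0; heap: [0-9 ALLOC][10-30 FREE]
Op 6: d = malloc(9) -> d = 10; heap: [0-9 ALLOC][10-18 ALLOC][19-30 FREE]
Op 7: c = realloc(c, 11) -> c = 19; heap: [0-9 FREE][10-18 ALLOC][19-29 ALLOC][30-30 FREE]
Op 8: e = malloc(2) -> e = 0; heap: [0-1 ALLOC][2-9 FREE][10-18 ALLOC][19-29 ALLOC][30-30 FREE]
Free blocks: [8 1] total_free=9 largest=8 -> 100*(9-8)/9 = 100/9 ≈ 11.111 -> rounds to 11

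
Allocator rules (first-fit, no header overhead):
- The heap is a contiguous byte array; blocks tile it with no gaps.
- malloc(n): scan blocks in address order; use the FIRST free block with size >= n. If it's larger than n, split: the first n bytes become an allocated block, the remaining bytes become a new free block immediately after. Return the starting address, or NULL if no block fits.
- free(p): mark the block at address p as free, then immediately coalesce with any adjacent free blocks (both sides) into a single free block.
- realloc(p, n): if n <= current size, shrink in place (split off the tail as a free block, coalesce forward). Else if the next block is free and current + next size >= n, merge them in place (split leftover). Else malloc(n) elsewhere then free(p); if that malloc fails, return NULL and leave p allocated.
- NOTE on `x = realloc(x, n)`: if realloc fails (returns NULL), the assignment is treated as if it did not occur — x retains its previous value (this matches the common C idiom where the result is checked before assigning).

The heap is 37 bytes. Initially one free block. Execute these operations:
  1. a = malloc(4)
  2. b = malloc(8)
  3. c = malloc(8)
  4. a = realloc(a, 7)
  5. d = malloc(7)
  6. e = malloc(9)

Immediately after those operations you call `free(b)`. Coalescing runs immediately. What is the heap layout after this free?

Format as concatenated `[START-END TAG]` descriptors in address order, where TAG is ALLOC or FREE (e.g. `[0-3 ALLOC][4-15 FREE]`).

Op 1: a = malloc(4) -> a = 0; heap: [0-3 ALLOC][4-36 FREE]
Op 2: b = malloc(8) -> b = 4; heap: [0-3 ALLOC][4-11 ALLOC][12-36 FREE]
Op 3: c = malloc(8) -> c = 12; heap: [0-3 ALLOC][4-11 ALLOC][12-19 ALLOC][20-36 FREE]
Op 4: a = realloc(a, 7) -> a = 20; heap: [0-3 FREE][4-11 ALLOC][12-19 ALLOC][20-26 ALLOC][27-36 FREE]
Op 5: d = malloc(7) -> d = 27; heap: [0-3 FREE][4-11 ALLOC][12-19 ALLOC][20-26 ALLOC][27-33 ALLOC][34-36 FREE]
Op 6: e = malloc(9) -> e = NULL; heap: [0-3 FREE][4-11 ALLOC][12-19 ALLOC][20-26 ALLOC][27-33 ALLOC][34-36 FREE]
free(b): b = 4 -> block [4-11 ALLOC]; mark free, coalesce with adjacent free neighbors -> [0-11 FREE][12-19 ALLOC][20-26 ALLOC][27-33 ALLOC][34-36 FREE]

Answer: [0-11 FREE][12-19 ALLOC][20-26 ALLOC][27-33 ALLOC][34-36 FREE]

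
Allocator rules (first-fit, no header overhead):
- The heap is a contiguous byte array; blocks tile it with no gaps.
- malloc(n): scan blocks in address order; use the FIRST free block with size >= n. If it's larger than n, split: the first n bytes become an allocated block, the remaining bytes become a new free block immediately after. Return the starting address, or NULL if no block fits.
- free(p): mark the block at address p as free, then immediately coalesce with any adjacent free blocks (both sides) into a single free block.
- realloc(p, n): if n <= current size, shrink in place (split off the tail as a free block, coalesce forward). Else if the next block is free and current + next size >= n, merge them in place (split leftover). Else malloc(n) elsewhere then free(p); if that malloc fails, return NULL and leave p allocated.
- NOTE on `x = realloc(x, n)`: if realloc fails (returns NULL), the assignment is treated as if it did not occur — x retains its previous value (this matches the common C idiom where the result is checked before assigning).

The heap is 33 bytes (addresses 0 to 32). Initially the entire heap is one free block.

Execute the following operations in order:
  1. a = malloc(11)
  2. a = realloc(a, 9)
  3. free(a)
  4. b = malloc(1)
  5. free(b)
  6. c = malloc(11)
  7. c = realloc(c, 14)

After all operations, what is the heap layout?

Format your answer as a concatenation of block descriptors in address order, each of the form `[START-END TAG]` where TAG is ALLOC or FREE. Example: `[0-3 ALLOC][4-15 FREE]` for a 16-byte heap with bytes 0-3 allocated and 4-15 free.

Op 1: a = malloc(11) -> a = 0; heap: [0-10 ALLOC][11-32 FREE]
Op 2: a = realloc(a, 9) -> a = 0; heap: [0-8 ALLOC][9-32 FREE]
Op 3: free(a) -> (freed a); heap: [0-32 FREE]
Op 4: b = malloc(1) -> b = 0; heap: [0-0 ALLOC][1-32 FREE]
Op 5: free(b) -> (freed b); heap: [0-32 FREE]
Op 6: c = malloc(11) -> c = 0; heap: [0-10 ALLOC][11-32 FREE]
Op 7: c = realloc(c, 14) -> c = 0; heap: [0-13 ALLOC][14-32 FREE]

Answer: [0-13 ALLOC][14-32 FREE]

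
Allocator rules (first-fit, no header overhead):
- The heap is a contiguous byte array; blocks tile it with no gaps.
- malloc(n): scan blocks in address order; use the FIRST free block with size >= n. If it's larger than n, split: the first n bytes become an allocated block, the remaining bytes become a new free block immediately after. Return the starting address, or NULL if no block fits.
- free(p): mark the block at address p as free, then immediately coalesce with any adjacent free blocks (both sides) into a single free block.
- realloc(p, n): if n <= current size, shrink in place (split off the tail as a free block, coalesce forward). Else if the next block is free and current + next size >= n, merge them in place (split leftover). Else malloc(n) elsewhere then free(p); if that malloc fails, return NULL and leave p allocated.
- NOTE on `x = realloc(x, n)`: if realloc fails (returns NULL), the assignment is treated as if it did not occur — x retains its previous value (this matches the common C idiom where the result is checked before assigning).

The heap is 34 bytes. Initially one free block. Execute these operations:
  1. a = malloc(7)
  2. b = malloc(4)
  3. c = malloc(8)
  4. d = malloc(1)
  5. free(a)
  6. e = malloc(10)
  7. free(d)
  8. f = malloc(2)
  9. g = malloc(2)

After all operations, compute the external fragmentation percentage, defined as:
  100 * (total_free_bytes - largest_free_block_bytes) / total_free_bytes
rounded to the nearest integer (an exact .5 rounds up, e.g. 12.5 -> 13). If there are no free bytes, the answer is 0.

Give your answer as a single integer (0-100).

Op 1: a = malloc(7) -> a = 0; heap: [0-6 ALLOC][7-33 FREE]
Op 2: b = malloc(4) -> b = 7; heap: [0-6 ALLOC][7-10 ALLOC][11-33 FREE]
Op 3: c = malloc(8) -> c = 11; heap: [0-6 ALLOC][7-10 ALLOC][11-18 ALLOC][19-33 FREE]
Op 4: d = malloc(1) -> d = 19; heap: [0-6 ALLOC][7-10 ALLOC][11-18 ALLOC][19-19 ALLOC][20-33 FREE]
Op 5: free(a) -> (freed a); heap: [0-6 FREE][7-10 ALLOC][11-18 ALLOC][19-19 ALLOC][20-33 FREE]
Op 6: e = malloc(10) -> e = 20; heap: [0-6 FREE][7-10 ALLOC][11-18 ALLOC][19-19 ALLOC][20-29 ALLOC][30-33 FREE]
Op 7: free(d) -> (freed d); heap: [0-6 FREE][7-10 ALLOC][11-18 ALLOC][19-19 FREE][20-29 ALLOC][30-33 FREE]
Op 8: f = malloc(2) -> f = 0; heap: [0-1 ALLOC][2-6 FREE][7-10 ALLOC][11-18 ALLOC][19-19 FREE][20-29 ALLOC][30-33 FREE]
Op 9: g = malloc(2) -> g = 2; heap: [0-1 ALLOC][2-3 ALLOC][4-6 FREE][7-10 ALLOC][11-18 ALLOC][19-19 FREE][20-29 ALLOC][30-33 FREE]
Free blocks: [3 1 4] total_free=8 largest=4 -> 100*(8-4)/8 = 400/8 = 50

Answer: 50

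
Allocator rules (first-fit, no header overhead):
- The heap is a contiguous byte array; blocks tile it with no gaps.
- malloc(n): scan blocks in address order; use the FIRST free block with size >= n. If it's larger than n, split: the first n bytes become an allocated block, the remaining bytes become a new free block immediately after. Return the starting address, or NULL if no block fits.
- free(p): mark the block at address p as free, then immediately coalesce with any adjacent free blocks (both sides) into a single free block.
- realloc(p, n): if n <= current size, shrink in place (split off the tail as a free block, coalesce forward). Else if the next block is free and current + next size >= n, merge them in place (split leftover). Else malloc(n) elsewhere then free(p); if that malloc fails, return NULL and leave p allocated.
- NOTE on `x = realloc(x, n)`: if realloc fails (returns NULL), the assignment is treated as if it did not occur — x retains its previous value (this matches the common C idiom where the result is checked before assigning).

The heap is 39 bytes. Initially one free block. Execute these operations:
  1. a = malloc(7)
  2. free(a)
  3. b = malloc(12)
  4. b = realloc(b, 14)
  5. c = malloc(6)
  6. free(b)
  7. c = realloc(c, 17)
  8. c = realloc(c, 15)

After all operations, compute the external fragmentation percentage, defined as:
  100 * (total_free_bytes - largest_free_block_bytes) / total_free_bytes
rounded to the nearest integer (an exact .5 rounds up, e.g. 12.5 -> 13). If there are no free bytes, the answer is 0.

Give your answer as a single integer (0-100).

Op 1: a = malloc(7) -> a = 0; heap: [0-6 ALLOC][7-38 FREE]
Op 2: free(a) -> (freed a); heap: [0-38 FREE]
Op 3: b = malloc(12) -> b = 0; heap: [0-11 ALLOC][12-38 FREE]
Op 4: b = realloc(b, 14) -> b = 0; heap: [0-13 ALLOC][14-38 FREE]
Op 5: c = malloc(6) -> c = 14; heap: [0-13 ALLOC][14-19 ALLOC][20-38 FREE]
Op 6: free(b) -> (freed b); heap: [0-13 FREE][14-19 ALLOC][20-38 FREE]
Op 7: c = realloc(c, 17) -> c = 14; heap: [0-13 FREE][14-30 ALLOC][31-38 FREE]
Op 8: c = realloc(c, 15) -> c = 14; heap: [0-13 FREE][14-28 ALLOC][29-38 FREE]
Free blocks: [14 10] total_free=24 largest=14 -> 100*(24-14)/24 = 1000/24 ≈ 41.667 -> rounds to 42

Answer: 42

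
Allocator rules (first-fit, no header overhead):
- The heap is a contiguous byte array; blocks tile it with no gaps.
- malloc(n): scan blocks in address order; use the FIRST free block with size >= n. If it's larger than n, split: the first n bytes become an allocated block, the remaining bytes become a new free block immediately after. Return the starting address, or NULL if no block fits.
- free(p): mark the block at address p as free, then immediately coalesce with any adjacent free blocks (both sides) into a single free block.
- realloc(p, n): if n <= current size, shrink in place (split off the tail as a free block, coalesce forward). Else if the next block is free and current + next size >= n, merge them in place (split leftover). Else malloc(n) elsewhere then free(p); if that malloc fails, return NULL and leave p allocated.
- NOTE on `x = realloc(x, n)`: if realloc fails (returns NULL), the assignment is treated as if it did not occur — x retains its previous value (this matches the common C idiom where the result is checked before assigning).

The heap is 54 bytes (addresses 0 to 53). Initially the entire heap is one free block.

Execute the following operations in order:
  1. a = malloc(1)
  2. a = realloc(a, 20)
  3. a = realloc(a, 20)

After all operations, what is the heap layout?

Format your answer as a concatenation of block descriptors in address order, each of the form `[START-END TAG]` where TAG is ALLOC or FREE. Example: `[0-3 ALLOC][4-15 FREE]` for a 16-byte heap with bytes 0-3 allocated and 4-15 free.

Op 1: a = malloc(1) -> a = 0; heap: [0-0 ALLOC][1-53 FREE]
Op 2: a = realloc(a, 20) -> a = 0; heap: [0-19 ALLOC][20-53 FREE]
Op 3: a = realloc(a, 20) -> a = 0; heap: [0-19 ALLOC][20-53 FREE]

Answer: [0-19 ALLOC][20-53 FREE]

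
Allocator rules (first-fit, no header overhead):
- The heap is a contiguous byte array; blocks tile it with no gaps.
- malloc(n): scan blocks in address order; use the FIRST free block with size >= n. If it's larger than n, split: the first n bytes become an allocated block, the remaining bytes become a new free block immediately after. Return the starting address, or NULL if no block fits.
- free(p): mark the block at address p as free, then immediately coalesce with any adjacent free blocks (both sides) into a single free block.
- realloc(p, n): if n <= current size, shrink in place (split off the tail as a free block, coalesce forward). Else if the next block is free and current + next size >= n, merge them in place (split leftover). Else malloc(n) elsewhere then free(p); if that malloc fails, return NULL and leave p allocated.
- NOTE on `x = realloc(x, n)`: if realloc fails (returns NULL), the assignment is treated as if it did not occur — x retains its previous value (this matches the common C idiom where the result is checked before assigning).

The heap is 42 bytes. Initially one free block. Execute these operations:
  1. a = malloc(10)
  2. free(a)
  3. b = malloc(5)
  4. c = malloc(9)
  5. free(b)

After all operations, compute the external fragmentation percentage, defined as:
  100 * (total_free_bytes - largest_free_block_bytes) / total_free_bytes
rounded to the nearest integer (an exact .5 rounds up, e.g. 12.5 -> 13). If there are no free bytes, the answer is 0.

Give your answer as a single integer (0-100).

Op 1: a = malloc(10) -> a = 0; heap: [0-9 ALLOC][10-41 FREE]
Op 2: free(a) -> (freed a); heap: [0-41 FREE]
Op 3: b = malloc(5) -> b = 0; heap: [0-4 ALLOC][5-41 FREE]
Op 4: c = malloc(9) -> c = 5; heap: [0-4 ALLOC][5-13 ALLOC][14-41 FREE]
Op 5: free(b) -> (freed b); heap: [0-4 FREE][5-13 ALLOC][14-41 FREE]
Free blocks: [5 28] total_free=33 largest=28 -> 100*(33-28)/33 = 500/33 ≈ 15.152 -> rounds to 15

Answer: 15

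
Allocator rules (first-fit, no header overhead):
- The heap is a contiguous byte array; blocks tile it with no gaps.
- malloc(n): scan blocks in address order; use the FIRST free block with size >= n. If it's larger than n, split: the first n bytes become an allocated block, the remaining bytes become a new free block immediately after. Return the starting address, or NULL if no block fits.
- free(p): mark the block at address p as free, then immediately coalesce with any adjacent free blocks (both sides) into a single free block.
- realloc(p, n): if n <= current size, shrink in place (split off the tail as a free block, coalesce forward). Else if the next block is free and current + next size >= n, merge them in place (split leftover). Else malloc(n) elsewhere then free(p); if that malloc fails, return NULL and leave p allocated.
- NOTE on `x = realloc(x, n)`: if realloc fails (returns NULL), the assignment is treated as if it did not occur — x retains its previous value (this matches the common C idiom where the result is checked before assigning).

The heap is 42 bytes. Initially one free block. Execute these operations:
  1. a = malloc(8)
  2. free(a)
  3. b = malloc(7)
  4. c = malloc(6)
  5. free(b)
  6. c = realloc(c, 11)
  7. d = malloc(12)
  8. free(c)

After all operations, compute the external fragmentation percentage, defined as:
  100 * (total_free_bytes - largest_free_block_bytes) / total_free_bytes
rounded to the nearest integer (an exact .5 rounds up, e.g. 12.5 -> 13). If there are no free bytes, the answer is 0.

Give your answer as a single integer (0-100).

Op 1: a = malloc(8) -> a = 0; heap: [0-7 ALLOC][8-41 FREE]
Op 2: free(a) -> (freed a); heap: [0-41 FREE]
Op 3: b = malloc(7) -> b = 0; heap: [0-6 ALLOC][7-41 FREE]
Op 4: c = malloc(6) -> c = 7; heap: [0-6 ALLOC][7-12 ALLOC][13-41 FREE]
Op 5: free(b) -> (freed b); heap: [0-6 FREE][7-12 ALLOC][13-41 FREE]
Op 6: c = realloc(c, 11) -> c = 7; heap: [0-6 FREE][7-17 ALLOC][18-41 FREE]
Op 7: d = malloc(12) -> d = 18; heap: [0-6 FREE][7-17 ALLOC][18-29 ALLOC][30-41 FREE]
Op 8: free(c) -> (freed c); heap: [0-17 FREE][18-29 ALLOC][30-41 FREE]
Free blocks: [18 12] total_free=30 largest=18 -> 100*(30-18)/30 = 1200/30 = 40

Answer: 40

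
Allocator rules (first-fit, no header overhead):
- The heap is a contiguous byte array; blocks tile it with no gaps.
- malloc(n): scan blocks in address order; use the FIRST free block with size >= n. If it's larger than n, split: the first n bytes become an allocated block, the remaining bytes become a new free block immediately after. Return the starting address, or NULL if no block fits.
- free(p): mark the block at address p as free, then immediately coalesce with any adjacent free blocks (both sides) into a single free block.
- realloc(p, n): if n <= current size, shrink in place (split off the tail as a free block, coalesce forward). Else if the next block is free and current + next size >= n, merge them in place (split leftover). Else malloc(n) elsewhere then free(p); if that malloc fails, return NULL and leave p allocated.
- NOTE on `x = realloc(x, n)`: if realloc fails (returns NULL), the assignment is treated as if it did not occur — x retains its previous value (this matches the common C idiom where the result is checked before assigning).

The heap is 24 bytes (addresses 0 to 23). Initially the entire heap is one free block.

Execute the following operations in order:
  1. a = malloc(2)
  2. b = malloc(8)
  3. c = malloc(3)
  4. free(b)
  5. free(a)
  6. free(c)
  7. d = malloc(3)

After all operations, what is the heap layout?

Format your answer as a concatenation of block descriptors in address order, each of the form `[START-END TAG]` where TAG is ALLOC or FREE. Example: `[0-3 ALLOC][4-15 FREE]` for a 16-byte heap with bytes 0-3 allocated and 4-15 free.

Answer: [0-2 ALLOC][3-23 FREE]

Derivation:
Op 1: a = malloc(2) -> a = 0; heap: [0-1 ALLOC][2-23 FREE]
Op 2: b = malloc(8) -> b = 2; heap: [0-1 ALLOC][2-9 ALLOC][10-23 FREE]
Op 3: c = malloc(3) -> c = 10; heap: [0-1 ALLOC][2-9 ALLOC][10-12 ALLOC][13-23 FREE]
Op 4: free(b) -> (freed b); heap: [0-1 ALLOC][2-9 FREE][10-12 ALLOC][13-23 FREE]
Op 5: free(a) -> (freed a); heap: [0-9 FREE][10-12 ALLOC][13-23 FREE]
Op 6: free(c) -> (freed c); heap: [0-23 FREE]
Op 7: d = malloc(3) -> d = 0; heap: [0-2 ALLOC][3-23 FREE]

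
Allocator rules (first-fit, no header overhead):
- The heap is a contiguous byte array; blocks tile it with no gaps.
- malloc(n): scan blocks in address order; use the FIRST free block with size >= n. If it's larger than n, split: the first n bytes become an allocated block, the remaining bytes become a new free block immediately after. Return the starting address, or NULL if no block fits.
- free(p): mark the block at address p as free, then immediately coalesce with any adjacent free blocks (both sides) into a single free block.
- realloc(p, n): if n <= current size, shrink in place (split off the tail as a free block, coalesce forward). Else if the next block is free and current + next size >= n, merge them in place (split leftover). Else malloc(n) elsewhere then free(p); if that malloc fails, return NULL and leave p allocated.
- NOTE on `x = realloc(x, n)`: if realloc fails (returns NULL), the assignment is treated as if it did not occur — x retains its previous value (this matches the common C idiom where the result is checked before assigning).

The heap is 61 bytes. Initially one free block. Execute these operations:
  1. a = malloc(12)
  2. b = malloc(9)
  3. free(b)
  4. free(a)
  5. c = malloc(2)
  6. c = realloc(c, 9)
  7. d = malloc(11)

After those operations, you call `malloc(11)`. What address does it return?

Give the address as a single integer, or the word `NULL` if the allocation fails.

Answer: 20

Derivation:
Op 1: a = malloc(12) -> a = 0; heap: [0-11 ALLOC][12-60 FREE]
Op 2: b = malloc(9) -> b = 12; heap: [0-11 ALLOC][12-20 ALLOC][21-60 FREE]
Op 3: free(b) -> (freed b); heap: [0-11 ALLOC][12-60 FREE]
Op 4: free(a) -> (freed a); heap: [0-60 FREE]
Op 5: c = malloc(2) -> c = 0; heap: [0-1 ALLOC][2-60 FREE]
Op 6: c = realloc(c, 9) -> c = 0; heap: [0-8 ALLOC][9-60 FREE]
Op 7: d = malloc(11) -> d = 9; heap: [0-8 ALLOC][9-19 ALLOC][20-60 FREE]
malloc(11): first-fit scan over [0-8 ALLOC][9-19 ALLOC][20-60 FREE] -> 20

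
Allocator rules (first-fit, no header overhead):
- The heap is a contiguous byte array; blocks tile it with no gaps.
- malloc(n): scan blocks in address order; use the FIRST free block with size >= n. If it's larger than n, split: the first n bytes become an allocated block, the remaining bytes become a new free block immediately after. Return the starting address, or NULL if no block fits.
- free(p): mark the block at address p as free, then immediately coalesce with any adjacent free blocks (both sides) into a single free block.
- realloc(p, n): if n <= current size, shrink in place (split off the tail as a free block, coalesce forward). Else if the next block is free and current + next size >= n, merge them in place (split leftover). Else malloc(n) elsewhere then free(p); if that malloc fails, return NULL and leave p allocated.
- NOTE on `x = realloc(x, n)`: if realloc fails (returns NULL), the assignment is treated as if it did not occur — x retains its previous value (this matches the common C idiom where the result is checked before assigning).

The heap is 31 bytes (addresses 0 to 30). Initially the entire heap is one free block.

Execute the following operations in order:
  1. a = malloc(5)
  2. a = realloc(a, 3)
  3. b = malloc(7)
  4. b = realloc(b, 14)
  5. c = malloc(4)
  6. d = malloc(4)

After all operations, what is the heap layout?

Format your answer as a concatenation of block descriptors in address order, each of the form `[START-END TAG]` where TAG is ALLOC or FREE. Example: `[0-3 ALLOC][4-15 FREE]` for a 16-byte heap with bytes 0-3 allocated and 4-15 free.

Op 1: a = malloc(5) -> a = 0; heap: [0-4 ALLOC][5-30 FREE]
Op 2: a = realloc(a, 3) -> a = 0; heap: [0-2 ALLOC][3-30 FREE]
Op 3: b = malloc(7) -> b = 3; heap: [0-2 ALLOC][3-9 ALLOC][10-30 FREE]
Op 4: b = realloc(b, 14) -> b = 3; heap: [0-2 ALLOC][3-16 ALLOC][17-30 FREE]
Op 5: c = malloc(4) -> c = 17; heap: [0-2 ALLOC][3-16 ALLOC][17-20 ALLOC][21-30 FREE]
Op 6: d = malloc(4) -> d = 21; heap: [0-2 ALLOC][3-16 ALLOC][17-20 ALLOC][21-24 ALLOC][25-30 FREE]

Answer: [0-2 ALLOC][3-16 ALLOC][17-20 ALLOC][21-24 ALLOC][25-30 FREE]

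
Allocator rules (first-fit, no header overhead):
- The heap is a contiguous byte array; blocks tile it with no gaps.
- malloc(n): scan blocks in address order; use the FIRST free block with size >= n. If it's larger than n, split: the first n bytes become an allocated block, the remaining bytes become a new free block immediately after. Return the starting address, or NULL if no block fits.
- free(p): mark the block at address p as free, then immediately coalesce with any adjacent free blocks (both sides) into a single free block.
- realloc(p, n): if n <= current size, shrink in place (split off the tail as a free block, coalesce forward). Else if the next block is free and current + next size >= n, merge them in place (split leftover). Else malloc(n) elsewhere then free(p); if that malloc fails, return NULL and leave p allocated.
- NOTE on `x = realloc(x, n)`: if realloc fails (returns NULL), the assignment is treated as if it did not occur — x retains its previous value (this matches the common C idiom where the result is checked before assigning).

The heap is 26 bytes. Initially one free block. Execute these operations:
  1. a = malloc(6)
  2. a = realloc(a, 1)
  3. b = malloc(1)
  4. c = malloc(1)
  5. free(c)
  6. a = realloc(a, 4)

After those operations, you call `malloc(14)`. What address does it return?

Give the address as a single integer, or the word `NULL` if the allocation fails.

Answer: 6

Derivation:
Op 1: a = malloc(6) -> a = 0; heap: [0-5 ALLOC][6-25 FREE]
Op 2: a = realloc(a, 1) -> a = 0; heap: [0-0 ALLOC][1-25 FREE]
Op 3: b = malloc(1) -> b = 1; heap: [0-0 ALLOC][1-1 ALLOC][2-25 FREE]
Op 4: c = malloc(1) -> c = 2; heap: [0-0 ALLOC][1-1 ALLOC][2-2 ALLOC][3-25 FREE]
Op 5: free(c) -> (freed c); heap: [0-0 ALLOC][1-1 ALLOC][2-25 FREE]
Op 6: a = realloc(a, 4) -> a = 2; heap: [0-0 FREE][1-1 ALLOC][2-5 ALLOC][6-25 FREE]
malloc(14): first-fit scan over [0-0 FREE][1-1 ALLOC][2-5 ALLOC][6-25 FREE] -> 6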